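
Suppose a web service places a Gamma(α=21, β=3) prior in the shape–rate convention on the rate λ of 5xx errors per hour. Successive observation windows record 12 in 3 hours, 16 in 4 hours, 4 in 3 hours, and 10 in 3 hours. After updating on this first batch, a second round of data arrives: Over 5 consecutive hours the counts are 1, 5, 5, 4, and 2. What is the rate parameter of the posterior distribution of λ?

Total count: 12 + 16 + 4 + 10 = 42.
Total exposure: 3 + 4 + 3 + 3 = 13 hours.
After the first batch: Gamma(21 + 42, 3 + 13) = Gamma(63, 16).
Total count: 1 + 5 + 5 + 4 + 2 = 17.
Total exposure: 5 hours.
After the second batch: Gamma(63 + 17, 16 + 5) = Gamma(80, 21).

21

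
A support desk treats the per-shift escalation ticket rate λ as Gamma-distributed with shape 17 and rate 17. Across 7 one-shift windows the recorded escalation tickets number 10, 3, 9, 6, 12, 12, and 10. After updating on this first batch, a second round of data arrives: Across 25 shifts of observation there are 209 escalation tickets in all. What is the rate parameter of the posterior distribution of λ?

Total count: 10 + 3 + 9 + 6 + 12 + 12 + 10 = 62.
Total exposure: 7 shifts.
After the first batch: Gamma(17 + 62, 17 + 7) = Gamma(79, 24).
Total count 209 over total exposure 25 shifts.
After the second batch: Gamma(79 + 209, 24 + 25) = Gamma(288, 49).

49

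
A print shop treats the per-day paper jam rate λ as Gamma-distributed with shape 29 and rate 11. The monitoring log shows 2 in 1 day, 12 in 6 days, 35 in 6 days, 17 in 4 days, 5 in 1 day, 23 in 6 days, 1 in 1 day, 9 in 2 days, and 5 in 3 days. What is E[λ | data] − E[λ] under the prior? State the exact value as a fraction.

Total count: 2 + 12 + 35 + 17 + 5 + 23 + 1 + 9 + 5 = 109.
Total exposure: 1 + 6 + 6 + 4 + 1 + 6 + 1 + 2 + 3 = 30 days.
The Gamma prior is conjugate for the Poisson rate, so λ | data ~ Gamma(29+109, 11+30) = Gamma(138, 41).
Posterior mean = 138/41 = 138/41; prior mean = 29/11 = 29/11. Difference = 138/41 − 29/11 = 329/451.

329/451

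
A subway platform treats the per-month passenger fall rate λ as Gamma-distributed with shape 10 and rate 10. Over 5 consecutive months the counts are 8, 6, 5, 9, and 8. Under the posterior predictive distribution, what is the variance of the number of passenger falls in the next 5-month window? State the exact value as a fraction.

Total count: 8 + 6 + 5 + 9 + 8 = 36.
Total exposure: 5 months.
Gamma(α, β) with Poisson data over total exposure Σt gives posterior Gamma(α+Σx, β+Σt) = Gamma(46, 15).
The posterior predictive for a window of length T is Negative Binomial with variance T·α'·(β'+T)/β'² = 5·46·20/225 = 184/9.

184/9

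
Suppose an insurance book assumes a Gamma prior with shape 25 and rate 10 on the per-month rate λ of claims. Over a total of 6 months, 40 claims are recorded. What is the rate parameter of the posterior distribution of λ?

Total count 40 over total exposure 6 months.
Posterior: α' = 25 + 40 = 65, β' = 10 + 6 = 16.

16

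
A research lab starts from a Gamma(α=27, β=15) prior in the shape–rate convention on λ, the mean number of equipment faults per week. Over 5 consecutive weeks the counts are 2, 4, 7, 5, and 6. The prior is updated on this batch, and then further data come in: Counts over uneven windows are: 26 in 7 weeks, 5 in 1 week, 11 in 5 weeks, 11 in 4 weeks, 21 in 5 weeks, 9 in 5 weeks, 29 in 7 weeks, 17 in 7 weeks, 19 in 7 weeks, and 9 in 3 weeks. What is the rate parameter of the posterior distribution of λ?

Total count: 2 + 4 + 7 + 5 + 6 = 24.
Total exposure: 5 weeks.
After the first batch: Gamma(27 + 24, 15 + 5) = Gamma(51, 20).
Total count: 26 + 5 + 11 + 11 + 21 + 9 + 29 + 17 + 19 + 9 = 157.
Total exposure: 7 + 1 + 5 + 4 + 5 + 5 + 7 + 7 + 7 + 3 = 51 weeks.
After the second batch: Gamma(51 + 157, 20 + 51) = Gamma(208, 71).

71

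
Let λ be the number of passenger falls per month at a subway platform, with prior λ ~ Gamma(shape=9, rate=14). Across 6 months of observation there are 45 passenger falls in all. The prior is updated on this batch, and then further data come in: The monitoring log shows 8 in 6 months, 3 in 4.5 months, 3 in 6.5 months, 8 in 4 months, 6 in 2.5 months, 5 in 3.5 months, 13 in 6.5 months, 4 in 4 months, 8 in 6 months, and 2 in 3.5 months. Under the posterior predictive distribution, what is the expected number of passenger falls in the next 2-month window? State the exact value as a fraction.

228/67

Total count 45 over total exposure 6 months.
After the first batch: Gamma(9 + 45, 14 + 6) = Gamma(54, 20).
Total count: 8 + 3 + 3 + 8 + 6 + 5 + 13 + 4 + 8 + 2 = 60.
Total exposure: 6 + 4.5 + 6.5 + 4 + 2.5 + 3.5 + 6.5 + 4 + 6 + 3.5 = 47 months.
After the second batch: Gamma(54 + 60, 20 + 47) = Gamma(114, 67).
Predictive mean over a 2-month window = T·E[λ|data] = 2·114/67 = 228/67.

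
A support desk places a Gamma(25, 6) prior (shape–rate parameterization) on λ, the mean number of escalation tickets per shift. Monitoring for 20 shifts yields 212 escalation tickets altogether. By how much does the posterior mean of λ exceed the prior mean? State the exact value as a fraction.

193/39

Total count 212 over total exposure 20 shifts.
Gamma(α, β) with Poisson data over total exposure Σt gives posterior Gamma(α+Σx, β+Σt) = Gamma(237, 26).
Posterior mean = 237/26 = 237/26; prior mean = 25/6 = 25/6. Difference = 237/26 − 25/6 = 193/39.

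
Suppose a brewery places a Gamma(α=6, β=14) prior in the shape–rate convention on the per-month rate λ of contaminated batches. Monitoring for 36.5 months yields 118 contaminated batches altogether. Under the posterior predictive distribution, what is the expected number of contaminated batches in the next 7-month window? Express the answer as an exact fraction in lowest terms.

Total count 118 over total exposure 36.5 months.
Gamma(α, β) with Poisson data over total exposure Σt gives posterior Gamma(α+Σx, β+Σt) = Gamma(124, 101/2).
Predictive mean over a 7-month window = T·E[λ|data] = 7·124/(101/2) = 1736/101.

1736/101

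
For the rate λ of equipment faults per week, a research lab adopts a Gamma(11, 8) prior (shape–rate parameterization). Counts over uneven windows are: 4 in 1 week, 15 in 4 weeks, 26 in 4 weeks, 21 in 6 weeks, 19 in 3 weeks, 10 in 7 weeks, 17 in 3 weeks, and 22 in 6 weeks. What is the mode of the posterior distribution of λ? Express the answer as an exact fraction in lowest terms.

Total count: 4 + 15 + 26 + 21 + 19 + 10 + 17 + 22 = 134.
Total exposure: 1 + 4 + 4 + 6 + 3 + 7 + 3 + 6 = 34 weeks.
Conjugate update: add total count to the shape and total exposure to the rate, giving Gamma(145, 42).
Posterior mode = (α'−1)/β' = 144/42 = 24/7.

24/7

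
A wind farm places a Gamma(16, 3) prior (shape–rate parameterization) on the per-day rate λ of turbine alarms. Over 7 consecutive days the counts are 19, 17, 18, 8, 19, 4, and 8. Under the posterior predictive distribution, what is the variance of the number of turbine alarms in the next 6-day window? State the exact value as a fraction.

2616/25

Total count: 19 + 17 + 18 + 8 + 19 + 4 + 8 = 93.
Total exposure: 7 days.
Posterior: α' = 16 + 93 = 109, β' = 3 + 7 = 10.
The posterior predictive for a window of length T is Negative Binomial with variance T·α'·(β'+T)/β'² = 6·109·16/100 = 2616/25.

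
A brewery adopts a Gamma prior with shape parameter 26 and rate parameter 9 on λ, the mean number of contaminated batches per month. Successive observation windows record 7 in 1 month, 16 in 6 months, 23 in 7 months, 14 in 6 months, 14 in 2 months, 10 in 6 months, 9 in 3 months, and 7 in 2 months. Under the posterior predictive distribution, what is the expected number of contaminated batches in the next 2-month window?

6

Total count: 7 + 16 + 23 + 14 + 14 + 10 + 9 + 7 = 100.
Total exposure: 1 + 6 + 7 + 6 + 2 + 6 + 3 + 2 = 33 months.
Gamma(α, β) with Poisson data over total exposure Σt gives posterior Gamma(α+Σx, β+Σt) = Gamma(126, 42).
Predictive mean over a 2-month window = T·E[λ|data] = 2·126/42 = 6.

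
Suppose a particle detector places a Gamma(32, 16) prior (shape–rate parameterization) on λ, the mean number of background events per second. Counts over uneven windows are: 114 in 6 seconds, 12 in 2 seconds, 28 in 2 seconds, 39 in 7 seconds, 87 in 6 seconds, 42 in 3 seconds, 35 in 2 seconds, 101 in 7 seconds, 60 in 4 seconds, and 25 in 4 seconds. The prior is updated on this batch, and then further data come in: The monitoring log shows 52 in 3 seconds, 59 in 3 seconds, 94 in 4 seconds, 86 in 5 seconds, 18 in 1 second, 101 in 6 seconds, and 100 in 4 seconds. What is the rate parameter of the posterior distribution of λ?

85

Total count: 114 + 12 + 28 + 39 + 87 + 42 + 35 + 101 + 60 + 25 = 543.
Total exposure: 6 + 2 + 2 + 7 + 6 + 3 + 2 + 7 + 4 + 4 = 43 seconds.
After the first batch: Gamma(32 + 543, 16 + 43) = Gamma(575, 59).
Total count: 52 + 59 + 94 + 86 + 18 + 101 + 100 = 510.
Total exposure: 3 + 3 + 4 + 5 + 1 + 6 + 4 = 26 seconds.
After the second batch: Gamma(575 + 510, 59 + 26) = Gamma(1085, 85).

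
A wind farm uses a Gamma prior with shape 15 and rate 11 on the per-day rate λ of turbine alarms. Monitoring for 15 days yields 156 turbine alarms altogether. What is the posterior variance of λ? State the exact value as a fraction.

171/676

Total count 156 over total exposure 15 days.
The Gamma prior is conjugate for the Poisson rate, so λ | data ~ Gamma(15+156, 11+15) = Gamma(171, 26).
Posterior variance = α'/β'² = 171/676.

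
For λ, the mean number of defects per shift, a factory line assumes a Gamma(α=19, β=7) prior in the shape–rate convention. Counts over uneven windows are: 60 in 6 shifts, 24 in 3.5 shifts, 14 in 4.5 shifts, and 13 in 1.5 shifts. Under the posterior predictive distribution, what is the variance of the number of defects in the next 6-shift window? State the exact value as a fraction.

Total count: 60 + 24 + 14 + 13 = 111.
Total exposure: 6 + 3.5 + 4.5 + 1.5 = 15.5 shifts.
The Gamma prior is conjugate for the Poisson rate, so λ | data ~ Gamma(19+111, 7+15.5) = Gamma(130, 45/2).
The posterior predictive for a window of length T is Negative Binomial with variance T·α'·(β'+T)/β'² = 6·130·(57/2)/(2025/4) = 1976/45.

1976/45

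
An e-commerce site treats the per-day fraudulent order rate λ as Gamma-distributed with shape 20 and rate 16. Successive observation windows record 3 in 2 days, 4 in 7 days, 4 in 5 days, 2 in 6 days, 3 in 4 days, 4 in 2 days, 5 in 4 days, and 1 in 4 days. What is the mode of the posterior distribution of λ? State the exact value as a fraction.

9/10

Total count: 3 + 4 + 4 + 2 + 3 + 4 + 5 + 1 = 26.
Total exposure: 2 + 7 + 5 + 6 + 4 + 2 + 4 + 4 = 34 days.
By Gamma–Poisson conjugacy, the posterior is Gamma(α + Σx, β + Σt) = Gamma(20 + 26, 16 + 34) = Gamma(46, 50).
Posterior mode = (α'−1)/β' = 45/50 = 9/10.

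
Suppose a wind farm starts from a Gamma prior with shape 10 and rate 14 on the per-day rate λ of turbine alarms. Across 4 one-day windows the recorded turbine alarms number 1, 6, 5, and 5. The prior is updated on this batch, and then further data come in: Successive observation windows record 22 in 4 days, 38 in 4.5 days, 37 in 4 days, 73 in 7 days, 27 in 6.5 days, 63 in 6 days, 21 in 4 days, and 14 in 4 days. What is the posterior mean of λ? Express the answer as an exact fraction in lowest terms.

161/29

Total count: 1 + 6 + 5 + 5 = 17.
Total exposure: 4 days.
After the first batch: Gamma(10 + 17, 14 + 4) = Gamma(27, 18).
Total count: 22 + 38 + 37 + 73 + 27 + 63 + 21 + 14 = 295.
Total exposure: 4 + 4.5 + 4 + 7 + 6.5 + 6 + 4 + 4 = 40 days.
After the second batch: Gamma(27 + 295, 18 + 40) = Gamma(322, 58).
Posterior mean = α'/β' = 322/58 = 161/29.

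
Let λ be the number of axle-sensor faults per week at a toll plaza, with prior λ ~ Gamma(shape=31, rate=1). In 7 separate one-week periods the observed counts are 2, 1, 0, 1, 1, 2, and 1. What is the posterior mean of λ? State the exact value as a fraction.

Total count: 2 + 1 + 0 + 1 + 1 + 2 + 1 = 8.
Total exposure: 7 weeks.
Conjugate update: add total count to the shape and total exposure to the rate, giving Gamma(39, 8).
Posterior mean = α'/β' = 39/8.

39/8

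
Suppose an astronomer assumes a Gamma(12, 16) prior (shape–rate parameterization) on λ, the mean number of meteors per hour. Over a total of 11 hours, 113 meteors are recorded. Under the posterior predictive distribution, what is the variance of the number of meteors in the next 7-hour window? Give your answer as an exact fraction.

Total count 113 over total exposure 11 hours.
By Gamma–Poisson conjugacy, the posterior is Gamma(α + Σx, β + Σt) = Gamma(12 + 113, 16 + 11) = Gamma(125, 27).
The posterior predictive for a window of length T is Negative Binomial with variance T·α'·(β'+T)/β'² = 7·125·34/729 = 29750/729.

29750/729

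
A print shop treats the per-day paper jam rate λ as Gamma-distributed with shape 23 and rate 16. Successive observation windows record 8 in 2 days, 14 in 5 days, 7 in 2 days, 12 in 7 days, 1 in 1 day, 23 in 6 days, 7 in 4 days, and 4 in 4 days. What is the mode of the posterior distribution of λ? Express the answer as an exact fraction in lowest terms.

98/47

Total count: 8 + 14 + 7 + 12 + 1 + 23 + 7 + 4 = 76.
Total exposure: 2 + 5 + 2 + 7 + 1 + 6 + 4 + 4 = 31 days.
Posterior: α' = 23 + 76 = 99, β' = 16 + 31 = 47.
Posterior mode = (α'−1)/β' = 98/47.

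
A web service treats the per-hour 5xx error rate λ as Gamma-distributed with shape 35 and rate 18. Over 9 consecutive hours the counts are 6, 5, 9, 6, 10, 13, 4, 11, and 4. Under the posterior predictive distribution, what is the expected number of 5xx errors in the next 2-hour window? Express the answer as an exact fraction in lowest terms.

Total count: 6 + 5 + 9 + 6 + 10 + 13 + 4 + 11 + 4 = 68.
Total exposure: 9 hours.
Gamma(α, β) with Poisson data over total exposure Σt gives posterior Gamma(α+Σx, β+Σt) = Gamma(103, 27).
Predictive mean over a 2-hour window = T·E[λ|data] = 2·103/27 = 206/27.

206/27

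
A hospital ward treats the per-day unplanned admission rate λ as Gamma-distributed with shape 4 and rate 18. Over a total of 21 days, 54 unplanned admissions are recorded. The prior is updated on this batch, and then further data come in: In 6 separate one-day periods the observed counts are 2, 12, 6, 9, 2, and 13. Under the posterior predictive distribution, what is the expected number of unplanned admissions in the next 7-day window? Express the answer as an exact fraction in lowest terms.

238/15

Total count 54 over total exposure 21 days.
After the first batch: Gamma(4 + 54, 18 + 21) = Gamma(58, 39).
Total count: 2 + 12 + 6 + 9 + 2 + 13 = 44.
Total exposure: 6 days.
After the second batch: Gamma(58 + 44, 39 + 6) = Gamma(102, 45).
Predictive mean over a 7-day window = T·E[λ|data] = 7·102/45 = 238/15.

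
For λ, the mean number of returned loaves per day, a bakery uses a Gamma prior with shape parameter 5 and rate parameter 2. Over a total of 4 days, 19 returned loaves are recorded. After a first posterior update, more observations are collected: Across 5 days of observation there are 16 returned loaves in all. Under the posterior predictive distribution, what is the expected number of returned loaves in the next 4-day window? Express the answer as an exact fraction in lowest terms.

160/11

Total count 19 over total exposure 4 days.
After the first batch: Gamma(5 + 19, 2 + 4) = Gamma(24, 6).
Total count 16 over total exposure 5 days.
After the second batch: Gamma(24 + 16, 6 + 5) = Gamma(40, 11).
Predictive mean over a 4-day window = T·E[λ|data] = 4·40/11 = 160/11.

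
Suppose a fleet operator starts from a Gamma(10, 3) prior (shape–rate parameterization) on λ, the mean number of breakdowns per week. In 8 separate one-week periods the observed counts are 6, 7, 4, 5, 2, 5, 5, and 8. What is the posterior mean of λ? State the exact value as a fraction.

Total count: 6 + 7 + 4 + 5 + 2 + 5 + 5 + 8 = 42.
Total exposure: 8 weeks.
Conjugate update: add total count to the shape and total exposure to the rate, giving Gamma(52, 11).
Posterior mean = α'/β' = 52/11.

52/11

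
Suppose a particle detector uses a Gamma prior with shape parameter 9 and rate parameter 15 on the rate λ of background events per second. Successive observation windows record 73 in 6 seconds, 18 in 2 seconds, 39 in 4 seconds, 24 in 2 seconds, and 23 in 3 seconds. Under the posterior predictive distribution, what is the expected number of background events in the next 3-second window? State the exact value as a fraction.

Total count: 73 + 18 + 39 + 24 + 23 = 177.
Total exposure: 6 + 2 + 4 + 2 + 3 = 17 seconds.
Gamma(α, β) with Poisson data over total exposure Σt gives posterior Gamma(α+Σx, β+Σt) = Gamma(186, 32).
Predictive mean over a 3-second window = T·E[λ|data] = 3·186/32 = 279/16.

279/16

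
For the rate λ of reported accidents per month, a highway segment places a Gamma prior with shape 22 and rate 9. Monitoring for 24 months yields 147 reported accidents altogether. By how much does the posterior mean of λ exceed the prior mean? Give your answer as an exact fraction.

265/99

Total count 147 over total exposure 24 months.
Posterior: α' = 22 + 147 = 169, β' = 9 + 24 = 33.
Posterior mean = 169/33 = 169/33; prior mean = 22/9 = 22/9. Difference = 169/33 − 22/9 = 265/99.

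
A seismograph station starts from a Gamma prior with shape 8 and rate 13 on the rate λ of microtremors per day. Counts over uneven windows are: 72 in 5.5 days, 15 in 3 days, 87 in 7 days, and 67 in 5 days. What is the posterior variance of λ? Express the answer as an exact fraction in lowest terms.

Total count: 72 + 15 + 87 + 67 = 241.
Total exposure: 5.5 + 3 + 7 + 5 = 20.5 days.
The Gamma prior is conjugate for the Poisson rate, so λ | data ~ Gamma(8+241, 13+20.5) = Gamma(249, 67/2).
Posterior variance = α'/β'² = 249/(4489/4) = 996/4489.

996/4489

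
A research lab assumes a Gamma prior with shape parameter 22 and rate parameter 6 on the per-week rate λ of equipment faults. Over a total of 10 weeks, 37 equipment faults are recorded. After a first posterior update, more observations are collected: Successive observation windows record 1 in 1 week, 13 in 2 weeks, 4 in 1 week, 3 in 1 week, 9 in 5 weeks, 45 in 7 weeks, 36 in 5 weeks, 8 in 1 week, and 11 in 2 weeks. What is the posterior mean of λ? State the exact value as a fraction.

Total count 37 over total exposure 10 weeks.
After the first batch: Gamma(22 + 37, 6 + 10) = Gamma(59, 16).
Total count: 1 + 13 + 4 + 3 + 9 + 45 + 36 + 8 + 11 = 130.
Total exposure: 1 + 2 + 1 + 1 + 5 + 7 + 5 + 1 + 2 = 25 weeks.
After the second batch: Gamma(59 + 130, 16 + 25) = Gamma(189, 41).
Posterior mean = α'/β' = 189/41.

189/41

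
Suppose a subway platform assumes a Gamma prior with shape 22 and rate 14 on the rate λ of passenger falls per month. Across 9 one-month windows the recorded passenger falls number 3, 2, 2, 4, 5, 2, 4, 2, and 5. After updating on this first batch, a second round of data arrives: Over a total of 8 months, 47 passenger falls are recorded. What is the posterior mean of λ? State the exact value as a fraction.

Total count: 3 + 2 + 2 + 4 + 5 + 2 + 4 + 2 + 5 = 29.
Total exposure: 9 months.
After the first batch: Gamma(22 + 29, 14 + 9) = Gamma(51, 23).
Total count 47 over total exposure 8 months.
After the second batch: Gamma(51 + 47, 23 + 8) = Gamma(98, 31).
Posterior mean = α'/β' = 98/31.

98/31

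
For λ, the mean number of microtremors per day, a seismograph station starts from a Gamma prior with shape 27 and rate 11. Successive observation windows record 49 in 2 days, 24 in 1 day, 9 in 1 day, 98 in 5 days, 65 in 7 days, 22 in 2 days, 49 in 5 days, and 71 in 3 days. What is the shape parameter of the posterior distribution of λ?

414

Total count: 49 + 24 + 9 + 98 + 65 + 22 + 49 + 71 = 387.
Total exposure: 2 + 1 + 1 + 5 + 7 + 2 + 5 + 3 = 26 days.
The Gamma prior is conjugate for the Poisson rate, so λ | data ~ Gamma(27+387, 11+26) = Gamma(414, 37).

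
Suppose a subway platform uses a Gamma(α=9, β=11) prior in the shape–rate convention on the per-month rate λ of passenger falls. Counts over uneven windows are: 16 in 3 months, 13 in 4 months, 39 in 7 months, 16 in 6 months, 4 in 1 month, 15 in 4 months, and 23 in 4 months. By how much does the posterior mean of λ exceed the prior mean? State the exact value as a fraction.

225/88

Total count: 16 + 13 + 39 + 16 + 4 + 15 + 23 = 126.
Total exposure: 3 + 4 + 7 + 6 + 1 + 4 + 4 = 29 months.
Gamma(α, β) with Poisson data over total exposure Σt gives posterior Gamma(α+Σx, β+Σt) = Gamma(135, 40).
Posterior mean = 135/40 = 27/8; prior mean = 9/11 = 9/11. Difference = 27/8 − 9/11 = 225/88.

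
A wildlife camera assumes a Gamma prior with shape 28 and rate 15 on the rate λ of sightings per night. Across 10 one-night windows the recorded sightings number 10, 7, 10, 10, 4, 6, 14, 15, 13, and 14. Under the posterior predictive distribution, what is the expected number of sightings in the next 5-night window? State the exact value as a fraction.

131/5

Total count: 10 + 7 + 10 + 10 + 4 + 6 + 14 + 15 + 13 + 14 = 103.
Total exposure: 10 nights.
Posterior: α' = 28 + 103 = 131, β' = 15 + 10 = 25.
Predictive mean over a 5-night window = T·E[λ|data] = 5·131/25 = 131/5.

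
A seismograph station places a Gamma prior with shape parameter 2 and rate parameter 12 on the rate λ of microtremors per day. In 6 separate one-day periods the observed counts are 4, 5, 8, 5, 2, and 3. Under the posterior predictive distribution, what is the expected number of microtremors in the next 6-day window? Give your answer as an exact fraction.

Total count: 4 + 5 + 8 + 5 + 2 + 3 = 27.
Total exposure: 6 days.
The Gamma prior is conjugate for the Poisson rate, so λ | data ~ Gamma(2+27, 12+6) = Gamma(29, 18).
Predictive mean over a 6-day window = T·E[λ|data] = 6·29/18 = 29/3.

29/3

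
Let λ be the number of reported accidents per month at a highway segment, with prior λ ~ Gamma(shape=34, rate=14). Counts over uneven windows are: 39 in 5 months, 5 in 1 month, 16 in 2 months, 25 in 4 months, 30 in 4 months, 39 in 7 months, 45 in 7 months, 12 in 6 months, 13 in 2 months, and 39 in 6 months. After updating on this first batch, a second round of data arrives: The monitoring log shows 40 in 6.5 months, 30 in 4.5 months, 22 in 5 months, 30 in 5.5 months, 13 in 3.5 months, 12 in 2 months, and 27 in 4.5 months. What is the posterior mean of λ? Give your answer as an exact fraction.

Total count: 39 + 5 + 16 + 25 + 30 + 39 + 45 + 12 + 13 + 39 = 263.
Total exposure: 5 + 1 + 2 + 4 + 4 + 7 + 7 + 6 + 2 + 6 = 44 months.
After the first batch: Gamma(34 + 263, 14 + 44) = Gamma(297, 58).
Total count: 40 + 30 + 22 + 30 + 13 + 12 + 27 = 174.
Total exposure: 6.5 + 4.5 + 5 + 5.5 + 3.5 + 2 + 4.5 = 31.5 months.
After the second batch: Gamma(297 + 174, 58 + 31.5) = Gamma(471, 179/2).
Posterior mean = α'/β' = 471/(179/2) = 942/179.

942/179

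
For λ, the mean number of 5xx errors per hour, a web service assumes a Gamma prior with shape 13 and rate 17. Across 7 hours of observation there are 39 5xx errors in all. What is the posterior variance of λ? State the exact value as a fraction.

13/144

Total count 39 over total exposure 7 hours.
The Gamma prior is conjugate for the Poisson rate, so λ | data ~ Gamma(13+39, 17+7) = Gamma(52, 24).
Posterior variance = α'/β'² = 52/576 = 13/144.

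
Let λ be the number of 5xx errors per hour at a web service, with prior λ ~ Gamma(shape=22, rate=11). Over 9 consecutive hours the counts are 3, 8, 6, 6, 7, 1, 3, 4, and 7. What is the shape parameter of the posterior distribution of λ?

67

Total count: 3 + 8 + 6 + 6 + 7 + 1 + 3 + 4 + 7 = 45.
Total exposure: 9 hours.
Posterior: α' = 22 + 45 = 67, β' = 11 + 9 = 20.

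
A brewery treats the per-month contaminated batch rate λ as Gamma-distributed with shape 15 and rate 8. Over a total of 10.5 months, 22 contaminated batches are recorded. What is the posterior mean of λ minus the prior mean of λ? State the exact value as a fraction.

Total count 22 over total exposure 10.5 months.
Posterior: α' = 15 + 22 = 37, β' = 8 + 10.5 = 37/2.
Posterior mean = 37/(37/2) = 2; prior mean = 15/8 = 15/8. Difference = 2 − 15/8 = 1/8.

1/8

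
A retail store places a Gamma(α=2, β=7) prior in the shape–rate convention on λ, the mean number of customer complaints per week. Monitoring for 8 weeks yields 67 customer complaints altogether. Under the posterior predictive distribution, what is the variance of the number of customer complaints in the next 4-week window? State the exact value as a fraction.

Total count 67 over total exposure 8 weeks.
By Gamma–Poisson conjugacy, the posterior is Gamma(α + Σx, β + Σt) = Gamma(2 + 67, 7 + 8) = Gamma(69, 15).
The posterior predictive for a window of length T is Negative Binomial with variance T·α'·(β'+T)/β'² = 4·69·19/225 = 1748/75.

1748/75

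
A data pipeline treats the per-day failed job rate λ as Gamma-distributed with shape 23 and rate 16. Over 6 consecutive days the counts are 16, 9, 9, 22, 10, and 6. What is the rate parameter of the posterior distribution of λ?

22

Total count: 16 + 9 + 9 + 22 + 10 + 6 = 72.
Total exposure: 6 days.
Gamma(α, β) with Poisson data over total exposure Σt gives posterior Gamma(α+Σx, β+Σt) = Gamma(95, 22).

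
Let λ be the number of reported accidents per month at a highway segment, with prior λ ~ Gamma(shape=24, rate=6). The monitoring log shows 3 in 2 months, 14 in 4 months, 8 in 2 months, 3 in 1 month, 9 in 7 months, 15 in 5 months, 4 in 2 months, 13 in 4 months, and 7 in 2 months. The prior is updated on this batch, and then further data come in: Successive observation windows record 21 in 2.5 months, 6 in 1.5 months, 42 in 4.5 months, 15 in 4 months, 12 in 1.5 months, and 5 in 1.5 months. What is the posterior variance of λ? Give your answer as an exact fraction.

Total count: 3 + 14 + 8 + 3 + 9 + 15 + 4 + 13 + 7 = 76.
Total exposure: 2 + 4 + 2 + 1 + 7 + 5 + 2 + 4 + 2 = 29 months.
After the first batch: Gamma(24 + 76, 6 + 29) = Gamma(100, 35).
Total count: 21 + 6 + 42 + 15 + 12 + 5 = 101.
Total exposure: 2.5 + 1.5 + 4.5 + 4 + 1.5 + 1.5 = 15.5 months.
After the second batch: Gamma(100 + 101, 35 + 15.5) = Gamma(201, 101/2).
Posterior variance = α'/β'² = 201/(10201/4) = 804/10201.

804/10201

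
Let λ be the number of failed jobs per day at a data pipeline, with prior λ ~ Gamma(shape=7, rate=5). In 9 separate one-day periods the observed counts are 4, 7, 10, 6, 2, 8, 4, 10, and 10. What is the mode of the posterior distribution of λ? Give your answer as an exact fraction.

Total count: 4 + 7 + 10 + 6 + 2 + 8 + 4 + 10 + 10 = 61.
Total exposure: 9 days.
By Gamma–Poisson conjugacy, the posterior is Gamma(α + Σx, β + Σt) = Gamma(7 + 61, 5 + 9) = Gamma(68, 14).
Posterior mode = (α'−1)/β' = 67/14.

67/14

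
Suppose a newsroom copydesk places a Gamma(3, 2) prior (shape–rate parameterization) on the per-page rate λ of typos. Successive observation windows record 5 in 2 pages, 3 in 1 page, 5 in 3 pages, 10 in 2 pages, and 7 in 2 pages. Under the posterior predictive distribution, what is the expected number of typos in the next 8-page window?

Total count: 5 + 3 + 5 + 10 + 7 = 30.
Total exposure: 2 + 1 + 3 + 2 + 2 = 10 pages.
Conjugate update: add total count to the shape and total exposure to the rate, giving Gamma(33, 12).
Predictive mean over an 8-page window = T·E[λ|data] = 8·33/12 = 22.

22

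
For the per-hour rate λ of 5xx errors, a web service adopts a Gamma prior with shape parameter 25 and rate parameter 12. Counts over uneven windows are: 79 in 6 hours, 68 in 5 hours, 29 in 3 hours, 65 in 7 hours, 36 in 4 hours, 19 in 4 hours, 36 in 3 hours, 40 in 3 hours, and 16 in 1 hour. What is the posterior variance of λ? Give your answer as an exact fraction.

Total count: 79 + 68 + 29 + 65 + 36 + 19 + 36 + 40 + 16 = 388.
Total exposure: 6 + 5 + 3 + 7 + 4 + 4 + 3 + 3 + 1 = 36 hours.
By Gamma–Poisson conjugacy, the posterior is Gamma(α + Σx, β + Σt) = Gamma(25 + 388, 12 + 36) = Gamma(413, 48).
Posterior variance = α'/β'² = 413/2304.

413/2304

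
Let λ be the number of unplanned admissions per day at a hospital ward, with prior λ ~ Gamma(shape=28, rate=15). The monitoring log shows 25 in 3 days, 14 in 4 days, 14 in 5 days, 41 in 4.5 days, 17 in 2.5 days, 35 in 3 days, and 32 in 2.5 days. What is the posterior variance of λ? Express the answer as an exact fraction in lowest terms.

Total count: 25 + 14 + 14 + 41 + 17 + 35 + 32 = 178.
Total exposure: 3 + 4 + 5 + 4.5 + 2.5 + 3 + 2.5 = 24.5 days.
Conjugate update: add total count to the shape and total exposure to the rate, giving Gamma(206, 79/2).
Posterior variance = α'/β'² = 206/(6241/4) = 824/6241.

824/6241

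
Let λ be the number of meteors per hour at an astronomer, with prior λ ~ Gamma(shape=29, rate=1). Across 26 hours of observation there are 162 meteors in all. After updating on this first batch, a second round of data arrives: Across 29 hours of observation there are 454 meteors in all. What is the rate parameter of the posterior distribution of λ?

56

Total count 162 over total exposure 26 hours.
After the first batch: Gamma(29 + 162, 1 + 26) = Gamma(191, 27).
Total count 454 over total exposure 29 hours.
After the second batch: Gamma(191 + 454, 27 + 29) = Gamma(645, 56).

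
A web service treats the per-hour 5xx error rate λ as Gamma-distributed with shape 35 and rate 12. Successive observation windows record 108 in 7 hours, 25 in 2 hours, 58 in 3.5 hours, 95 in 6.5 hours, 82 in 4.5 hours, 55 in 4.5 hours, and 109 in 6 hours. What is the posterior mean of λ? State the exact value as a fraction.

Total count: 108 + 25 + 58 + 95 + 82 + 55 + 109 = 532.
Total exposure: 7 + 2 + 3.5 + 6.5 + 4.5 + 4.5 + 6 = 34 hours.
Gamma(α, β) with Poisson data over total exposure Σt gives posterior Gamma(α+Σx, β+Σt) = Gamma(567, 46).
Posterior mean = α'/β' = 567/46.

567/46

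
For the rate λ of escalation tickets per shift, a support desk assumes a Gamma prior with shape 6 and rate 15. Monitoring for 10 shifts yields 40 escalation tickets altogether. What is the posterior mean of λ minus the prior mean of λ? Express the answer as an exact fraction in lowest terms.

36/25

Total count 40 over total exposure 10 shifts.
The Gamma prior is conjugate for the Poisson rate, so λ | data ~ Gamma(6+40, 15+10) = Gamma(46, 25).
Posterior mean = 46/25 = 46/25; prior mean = 6/15 = 2/5. Difference = 46/25 − 2/5 = 36/25.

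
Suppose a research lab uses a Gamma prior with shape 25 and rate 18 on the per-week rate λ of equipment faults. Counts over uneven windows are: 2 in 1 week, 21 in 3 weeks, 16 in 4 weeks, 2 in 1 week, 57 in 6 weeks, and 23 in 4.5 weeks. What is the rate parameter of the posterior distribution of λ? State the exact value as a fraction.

75/2

Total count: 2 + 21 + 16 + 2 + 57 + 23 = 121.
Total exposure: 1 + 3 + 4 + 1 + 6 + 4.5 = 19.5 weeks.
Conjugate update: add total count to the shape and total exposure to the rate, giving Gamma(146, 75/2).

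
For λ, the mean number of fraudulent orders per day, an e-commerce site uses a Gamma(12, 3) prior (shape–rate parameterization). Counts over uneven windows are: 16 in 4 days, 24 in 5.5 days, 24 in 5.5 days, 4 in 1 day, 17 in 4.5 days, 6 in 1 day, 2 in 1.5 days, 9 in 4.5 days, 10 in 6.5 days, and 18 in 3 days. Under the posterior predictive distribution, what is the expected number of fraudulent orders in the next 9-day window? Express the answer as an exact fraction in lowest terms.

Total count: 16 + 24 + 24 + 4 + 17 + 6 + 2 + 9 + 10 + 18 = 130.
Total exposure: 4 + 5.5 + 5.5 + 1 + 4.5 + 1 + 1.5 + 4.5 + 6.5 + 3 = 37 days.
Gamma(α, β) with Poisson data over total exposure Σt gives posterior Gamma(α+Σx, β+Σt) = Gamma(142, 40).
Predictive mean over a 9-day window = T·E[λ|data] = 9·142/40 = 639/20.

639/20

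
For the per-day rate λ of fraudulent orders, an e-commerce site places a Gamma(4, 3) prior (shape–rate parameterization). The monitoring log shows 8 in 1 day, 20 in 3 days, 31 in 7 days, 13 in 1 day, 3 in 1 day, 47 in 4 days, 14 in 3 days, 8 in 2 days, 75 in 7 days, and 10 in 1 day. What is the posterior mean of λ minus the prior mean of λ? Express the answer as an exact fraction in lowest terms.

63/11

Total count: 8 + 20 + 31 + 13 + 3 + 47 + 14 + 8 + 75 + 10 = 229.
Total exposure: 1 + 3 + 7 + 1 + 1 + 4 + 3 + 2 + 7 + 1 = 30 days.
By Gamma–Poisson conjugacy, the posterior is Gamma(α + Σx, β + Σt) = Gamma(4 + 229, 3 + 30) = Gamma(233, 33).
Posterior mean = 233/33 = 233/33; prior mean = 4/3 = 4/3. Difference = 233/33 − 4/3 = 63/11.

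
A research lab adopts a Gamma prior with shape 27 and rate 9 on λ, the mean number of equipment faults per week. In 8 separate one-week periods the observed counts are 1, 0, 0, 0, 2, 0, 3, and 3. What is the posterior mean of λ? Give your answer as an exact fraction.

Total count: 1 + 0 + 0 + 0 + 2 + 0 + 3 + 3 = 9.
Total exposure: 8 weeks.
By Gamma–Poisson conjugacy, the posterior is Gamma(α + Σx, β + Σt) = Gamma(27 + 9, 9 + 8) = Gamma(36, 17).
Posterior mean = α'/β' = 36/17.

36/17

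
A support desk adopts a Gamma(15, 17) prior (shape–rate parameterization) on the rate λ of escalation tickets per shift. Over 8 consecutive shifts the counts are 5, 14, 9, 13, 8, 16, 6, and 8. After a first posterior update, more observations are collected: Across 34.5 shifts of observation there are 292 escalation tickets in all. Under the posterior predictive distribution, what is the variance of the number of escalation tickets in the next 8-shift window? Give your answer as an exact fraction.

833760/14161

Total count: 5 + 14 + 9 + 13 + 8 + 16 + 6 + 8 = 79.
Total exposure: 8 shifts.
After the first batch: Gamma(15 + 79, 17 + 8) = Gamma(94, 25).
Total count 292 over total exposure 34.5 shifts.
After the second batch: Gamma(94 + 292, 25 + 34.5) = Gamma(386, 119/2).
The posterior predictive for a window of length T is Negative Binomial with variance T·α'·(β'+T)/β'² = 8·386·(135/2)/(14161/4) = 833760/14161.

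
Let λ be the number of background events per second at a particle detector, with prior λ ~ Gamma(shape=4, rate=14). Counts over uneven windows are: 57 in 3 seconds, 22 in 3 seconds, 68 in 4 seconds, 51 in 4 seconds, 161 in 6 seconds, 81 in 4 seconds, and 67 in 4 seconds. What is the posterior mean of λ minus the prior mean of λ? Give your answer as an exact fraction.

499/42

Total count: 57 + 22 + 68 + 51 + 161 + 81 + 67 = 507.
Total exposure: 3 + 3 + 4 + 4 + 6 + 4 + 4 = 28 seconds.
The Gamma prior is conjugate for the Poisson rate, so λ | data ~ Gamma(4+507, 14+28) = Gamma(511, 42).
Posterior mean = 511/42 = 73/6; prior mean = 4/14 = 2/7. Difference = 73/6 − 2/7 = 499/42.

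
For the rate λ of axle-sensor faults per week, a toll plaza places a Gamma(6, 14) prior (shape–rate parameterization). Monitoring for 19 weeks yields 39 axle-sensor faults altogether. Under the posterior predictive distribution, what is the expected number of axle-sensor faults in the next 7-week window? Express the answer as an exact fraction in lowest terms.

Total count 39 over total exposure 19 weeks.
Conjugate update: add total count to the shape and total exposure to the rate, giving Gamma(45, 33).
Predictive mean over a 7-week window = T·E[λ|data] = 7·45/33 = 105/11.

105/11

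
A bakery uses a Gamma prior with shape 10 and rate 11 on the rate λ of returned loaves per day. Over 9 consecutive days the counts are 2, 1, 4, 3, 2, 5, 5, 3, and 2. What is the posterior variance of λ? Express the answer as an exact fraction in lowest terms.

37/400

Total count: 2 + 1 + 4 + 3 + 2 + 5 + 5 + 3 + 2 = 27.
Total exposure: 9 days.
The Gamma prior is conjugate for the Poisson rate, so λ | data ~ Gamma(10+27, 11+9) = Gamma(37, 20).
Posterior variance = α'/β'² = 37/400.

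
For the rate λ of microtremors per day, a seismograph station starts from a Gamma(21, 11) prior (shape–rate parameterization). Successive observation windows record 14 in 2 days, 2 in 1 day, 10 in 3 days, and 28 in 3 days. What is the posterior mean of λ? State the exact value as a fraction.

15/4

Total count: 14 + 2 + 10 + 28 = 54.
Total exposure: 2 + 1 + 3 + 3 = 9 days.
Conjugate update: add total count to the shape and total exposure to the rate, giving Gamma(75, 20).
Posterior mean = α'/β' = 75/20 = 15/4.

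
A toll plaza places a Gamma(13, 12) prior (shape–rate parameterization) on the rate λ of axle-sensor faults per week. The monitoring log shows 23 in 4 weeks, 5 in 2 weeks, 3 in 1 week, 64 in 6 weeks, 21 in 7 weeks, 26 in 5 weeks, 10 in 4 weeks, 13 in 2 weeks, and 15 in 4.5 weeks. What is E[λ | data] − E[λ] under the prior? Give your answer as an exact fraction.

3397/1140

Total count: 23 + 5 + 3 + 64 + 21 + 26 + 10 + 13 + 15 = 180.
Total exposure: 4 + 2 + 1 + 6 + 7 + 5 + 4 + 2 + 4.5 = 35.5 weeks.
Posterior: α' = 13 + 180 = 193, β' = 12 + 35.5 = 95/2.
Posterior mean = 193/(95/2) = 386/95; prior mean = 13/12 = 13/12. Difference = 386/95 − 13/12 = 3397/1140.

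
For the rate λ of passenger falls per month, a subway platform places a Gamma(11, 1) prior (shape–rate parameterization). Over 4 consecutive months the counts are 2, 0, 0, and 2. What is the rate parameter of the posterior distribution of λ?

5

Total count: 2 + 0 + 0 + 2 = 4.
Total exposure: 4 months.
The Gamma prior is conjugate for the Poisson rate, so λ | data ~ Gamma(11+4, 1+4) = Gamma(15, 5).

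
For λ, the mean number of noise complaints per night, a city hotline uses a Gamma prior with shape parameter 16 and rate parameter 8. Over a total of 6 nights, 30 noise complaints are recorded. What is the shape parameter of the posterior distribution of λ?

46

Total count 30 over total exposure 6 nights.
Posterior: α' = 16 + 30 = 46, β' = 8 + 6 = 14.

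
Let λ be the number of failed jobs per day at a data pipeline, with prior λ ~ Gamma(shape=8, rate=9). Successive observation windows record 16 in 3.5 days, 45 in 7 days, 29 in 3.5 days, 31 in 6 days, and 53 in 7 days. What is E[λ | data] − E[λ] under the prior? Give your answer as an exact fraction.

Total count: 16 + 45 + 29 + 31 + 53 = 174.
Total exposure: 3.5 + 7 + 3.5 + 6 + 7 = 27 days.
Gamma(α, β) with Poisson data over total exposure Σt gives posterior Gamma(α+Σx, β+Σt) = Gamma(182, 36).
Posterior mean = 182/36 = 91/18; prior mean = 8/9 = 8/9. Difference = 91/18 − 8/9 = 25/6.

25/6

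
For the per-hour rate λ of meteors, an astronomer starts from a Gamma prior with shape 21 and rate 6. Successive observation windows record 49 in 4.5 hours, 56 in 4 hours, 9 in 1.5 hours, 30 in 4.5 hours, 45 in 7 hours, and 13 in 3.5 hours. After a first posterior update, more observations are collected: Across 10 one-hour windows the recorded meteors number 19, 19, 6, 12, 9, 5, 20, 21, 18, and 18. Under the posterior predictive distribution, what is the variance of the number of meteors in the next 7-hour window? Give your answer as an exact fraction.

124320/1681

Total count: 49 + 56 + 9 + 30 + 45 + 13 = 202.
Total exposure: 4.5 + 4 + 1.5 + 4.5 + 7 + 3.5 = 25 hours.
After the first batch: Gamma(21 + 202, 6 + 25) = Gamma(223, 31).
Total count: 19 + 19 + 6 + 12 + 9 + 5 + 20 + 21 + 18 + 18 = 147.
Total exposure: 10 hours.
After the second batch: Gamma(223 + 147, 31 + 10) = Gamma(370, 41).
The posterior predictive for a window of length T is Negative Binomial with variance T·α'·(β'+T)/β'² = 7·370·48/1681 = 124320/1681.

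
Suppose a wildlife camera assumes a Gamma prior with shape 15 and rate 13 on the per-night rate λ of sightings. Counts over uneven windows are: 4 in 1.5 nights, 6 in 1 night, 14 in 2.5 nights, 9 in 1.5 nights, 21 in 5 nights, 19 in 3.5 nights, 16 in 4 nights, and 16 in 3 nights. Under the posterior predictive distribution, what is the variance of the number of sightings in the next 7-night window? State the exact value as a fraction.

144/5

Total count: 4 + 6 + 14 + 9 + 21 + 19 + 16 + 16 = 105.
Total exposure: 1.5 + 1 + 2.5 + 1.5 + 5 + 3.5 + 4 + 3 = 22 nights.
By Gamma–Poisson conjugacy, the posterior is Gamma(α + Σx, β + Σt) = Gamma(15 + 105, 13 + 22) = Gamma(120, 35).
The posterior predictive for a window of length T is Negative Binomial with variance T·α'·(β'+T)/β'² = 7·120·42/1225 = 144/5.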